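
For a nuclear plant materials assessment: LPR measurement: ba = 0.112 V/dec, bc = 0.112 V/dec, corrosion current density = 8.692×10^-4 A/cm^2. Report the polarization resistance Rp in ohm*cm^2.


Apply the Stern-Geary equation: Rp = ba*bc / (2.303*icorr*(ba+bc))
ba*bc = 0.112*0.112 = 0.012544
ba+bc = 0.224; 2.303*icorr*(ba+bc) = 2.303*8.692×10^-4*0.224 = 4.4839594×10^-4
Rp = 0.012544 / 4.4839594×10^-4 = 28.0 ohm*cm^2

28.0 ohm*cm^2


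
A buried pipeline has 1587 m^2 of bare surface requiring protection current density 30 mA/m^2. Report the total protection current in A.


I = area * current density, then convert mA → A (÷1000)
I = 1587 * 30 / 1000 = 47.61 A

47.61 A


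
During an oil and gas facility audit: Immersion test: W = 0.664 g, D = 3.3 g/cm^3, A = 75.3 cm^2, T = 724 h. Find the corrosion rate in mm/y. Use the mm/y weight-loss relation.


Apply the mm/y weight-loss relation: CR = 87600 * W / (D * A * T)
Numerator: 87600 * 0.664 = 58166.4
Denominator: 3.3 * 75.3 * 724 = 179906.76
CR = 58166.4 / 179906.76 = 0.32331 mm/y

0.32331 mm/y


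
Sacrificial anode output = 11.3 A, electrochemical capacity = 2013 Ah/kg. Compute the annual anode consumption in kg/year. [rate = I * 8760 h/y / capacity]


Annual consumption = current * hours per year / capacity
Rate = 11.3 * 8760 / 2013 = 49.2 kg/year

49.2 kg/year


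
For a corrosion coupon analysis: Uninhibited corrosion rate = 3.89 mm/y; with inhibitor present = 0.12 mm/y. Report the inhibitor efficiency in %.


Apply the inhibitor-efficiency definition: IE = (CR_blank − CR_inh)/CR_blank × 100
IE = (3.89 − 0.12) / 3.89 × 100
IE = 3.77 / 3.89 × 100 = 96.9 %

96.9 %


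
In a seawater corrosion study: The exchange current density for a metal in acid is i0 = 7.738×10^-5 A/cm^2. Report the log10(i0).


i0 = 7.738×10^-5 A/cm^2
log10(i0) = -4.111

-4.111


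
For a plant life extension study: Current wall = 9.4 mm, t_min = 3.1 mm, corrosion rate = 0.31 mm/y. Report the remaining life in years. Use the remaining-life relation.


Apply the remaining-life relation: RL = (t_current − t_min) / CR
RL = (9.4 − 3.1) / 0.31 = 6.3 / 0.31 = 20.3 years

20.3 years


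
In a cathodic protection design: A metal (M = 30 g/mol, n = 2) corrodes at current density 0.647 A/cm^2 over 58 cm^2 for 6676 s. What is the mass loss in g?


Apply Faraday's law: m = i*A*t*M / (n*F)
Total charge passed Q = i*A*t = 0.647*58*6676 = 250523.576 C
m = Q*M/(n*F) = 250523.576*30/(2*96485) = 38.9475 g

38.9475 g


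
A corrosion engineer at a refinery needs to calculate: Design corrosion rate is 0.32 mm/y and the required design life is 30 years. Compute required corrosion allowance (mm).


Corrosion allowance = CR × design life
CA = 0.32 * 30 = 9.6 mm

9.6 mm


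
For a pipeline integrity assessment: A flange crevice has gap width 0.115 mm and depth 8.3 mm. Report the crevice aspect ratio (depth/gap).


Aspect ratio = depth / gap
Ratio = 8.3 / 0.115 = 72.2

72.2


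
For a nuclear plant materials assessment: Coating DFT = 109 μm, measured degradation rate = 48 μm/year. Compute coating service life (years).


Service life = thickness / degradation rate
Life = 109 / 48 = 2.3 years

2.3 years


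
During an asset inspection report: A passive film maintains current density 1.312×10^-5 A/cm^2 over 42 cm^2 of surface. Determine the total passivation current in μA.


I = i_pass * A, then convert A → μA (×10^6)
I = 1.312×10^-5 * 42 * 10^6 = 551.04 μA

551.04 μA


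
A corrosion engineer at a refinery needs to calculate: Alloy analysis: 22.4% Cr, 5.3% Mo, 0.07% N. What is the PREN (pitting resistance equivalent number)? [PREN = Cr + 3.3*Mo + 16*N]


Apply the PREN formula: PREN = Cr + 3.3*Mo + 16*N
PREN = 22.4 + 3.3*5.3 + 16*0.07
PREN = 22.4 + 17.49 + 1.12 = 41.01

41.01


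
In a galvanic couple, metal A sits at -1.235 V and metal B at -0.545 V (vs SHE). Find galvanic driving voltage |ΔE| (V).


Driving voltage is the absolute potential difference.
|ΔE| = |-1.235 − (-0.545)| = 0.69 V

0.69 V


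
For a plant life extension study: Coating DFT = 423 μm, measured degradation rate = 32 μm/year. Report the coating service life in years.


Service life = thickness / degradation rate
Life = 423 / 32 = 13.2 years

13.2 years


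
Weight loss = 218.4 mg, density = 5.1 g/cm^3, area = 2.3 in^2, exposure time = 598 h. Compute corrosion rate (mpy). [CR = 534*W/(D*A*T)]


Apply the mpy weight-loss relation: CR = 534 * W / (D * A * T)
Numerator: 534 * 218.4 = 116625.6
Denominator: 5.1 * 2.3 * 598 = 7014.54
CR = 116625.6 / 7014.54 = 16.626 mpy

16.626 mpy


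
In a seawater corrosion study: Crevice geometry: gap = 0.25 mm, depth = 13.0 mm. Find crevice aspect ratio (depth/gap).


Aspect ratio = depth / gap
Ratio = 13.0 / 0.25 = 52.0

52.0


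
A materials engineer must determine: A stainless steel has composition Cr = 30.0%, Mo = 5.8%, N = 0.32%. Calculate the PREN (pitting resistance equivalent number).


Apply the PREN formula: PREN = Cr + 3.3*Mo + 16*N
PREN = 30.0 + 3.3*5.8 + 16*0.32
PREN = 30.0 + 19.14 + 5.12 = 54.26

54.26


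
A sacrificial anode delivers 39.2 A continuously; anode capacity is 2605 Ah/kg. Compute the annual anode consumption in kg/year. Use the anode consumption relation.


Annual consumption = current * hours per year / capacity
Rate = 39.2 * 8760 / 2605 = 131.8 kg/year

131.8 kg/year


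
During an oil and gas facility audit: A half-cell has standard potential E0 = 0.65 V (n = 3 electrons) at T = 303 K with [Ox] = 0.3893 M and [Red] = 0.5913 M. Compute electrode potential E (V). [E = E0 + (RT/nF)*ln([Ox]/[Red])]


Apply the Nernst equation: E = E0 + (RT/nF)*ln([Ox]/[Red])
Step 1: RT/nF = 8.314*303/(3*96485) = 0.00870305 V
Step 2: [Ox]/[Red] = 0.3893/0.5913 = 0.65838
Step 3: ln(0.65838) = -0.417973
Step 4: correction = 0.00870305 * -0.417973 = -0.0036 V
E = 0.65 + -0.0036 = 0.6464 V

0.6464 V


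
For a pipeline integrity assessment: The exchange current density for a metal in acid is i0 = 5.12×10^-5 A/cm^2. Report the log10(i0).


i0 = 5.12×10^-5 A/cm^2
log10(i0) = -4.291

-4.291


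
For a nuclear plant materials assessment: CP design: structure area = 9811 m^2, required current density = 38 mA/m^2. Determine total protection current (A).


I = area * current density, then convert mA → A (÷1000)
I = 9811 * 38 / 1000 = 372.82 A

372.82 A


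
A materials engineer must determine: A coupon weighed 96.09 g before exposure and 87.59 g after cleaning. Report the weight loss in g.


Weight loss = initial − final
WL = 96.09 − 87.59 = 8.5 g

8.5 g


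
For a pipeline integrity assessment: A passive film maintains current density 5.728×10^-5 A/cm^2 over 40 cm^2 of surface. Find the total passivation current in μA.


I = i_pass * A, then convert A → μA (×10^6)
I = 5.728×10^-5 * 40 * 10^6 = 2291.2 μA

2291.2 μA


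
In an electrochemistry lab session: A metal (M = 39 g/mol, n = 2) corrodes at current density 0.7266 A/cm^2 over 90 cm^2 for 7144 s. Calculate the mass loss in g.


Apply Faraday's law: m = i*A*t*M / (n*F)
Total charge passed Q = i*A*t = 0.7266*90*7144 = 467174.736 C
m = Q*M/(n*F) = 467174.736*39/(2*96485) = 94.41786 g

94.41786 g


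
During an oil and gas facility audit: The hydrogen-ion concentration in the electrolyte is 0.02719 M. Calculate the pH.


pH = −log10[H+]
pH = −log10(0.02719) = 1.57

1.57


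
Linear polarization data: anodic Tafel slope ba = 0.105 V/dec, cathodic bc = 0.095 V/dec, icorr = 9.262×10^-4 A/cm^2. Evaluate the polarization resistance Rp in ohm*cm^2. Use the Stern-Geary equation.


Apply the Stern-Geary equation: Rp = ba*bc / (2.303*icorr*(ba+bc))
ba*bc = 0.105*0.095 = 0.009975
ba+bc = 0.2; 2.303*icorr*(ba+bc) = 2.303*9.262×10^-4*0.2 = 4.2660772×10^-4
Rp = 0.009975 / 4.2660772×10^-4 = 23.38 ohm*cm^2

23.38 ohm*cm^2


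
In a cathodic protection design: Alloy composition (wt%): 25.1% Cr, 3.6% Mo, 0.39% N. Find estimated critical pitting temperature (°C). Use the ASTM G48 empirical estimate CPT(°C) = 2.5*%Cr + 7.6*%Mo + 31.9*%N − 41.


Apply the ASTM G48 empirical CPT estimate: CPT(°C) = 2.5*%Cr + 7.6*%Mo + 31.9*%N − 41
2.5*25.1 = 62.75; 7.6*3.6 = 27.36; 31.9*0.39 = 12.441
CPT = 62.75 + 27.36 + 12.441 − 41 = 61.551 °C
Rounded to 0.1 °C: CPT ≈ 61.6 °C

61.6 °C


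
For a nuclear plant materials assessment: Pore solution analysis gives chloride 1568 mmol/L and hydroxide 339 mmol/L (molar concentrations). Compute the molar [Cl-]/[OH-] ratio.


Threshold parameter = [Cl-] / [OH-] (molar basis; both in mmol/L, so units cancel)
Ratio = 1568 / 339 = 4.63

4.63


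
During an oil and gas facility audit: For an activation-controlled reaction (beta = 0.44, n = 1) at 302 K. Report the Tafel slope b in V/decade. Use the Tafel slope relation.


Apply the Tafel slope relation: b = 2.303*R*T/(beta*n*F)
Numerator: 2.303 * 8.314 * 302 = 5782.44
Denominator: 0.44 * 1 * 96485 = 42453.4
b = 5782.44 / 42453.4 = 0.1362 V/decade

0.1362 V/decade


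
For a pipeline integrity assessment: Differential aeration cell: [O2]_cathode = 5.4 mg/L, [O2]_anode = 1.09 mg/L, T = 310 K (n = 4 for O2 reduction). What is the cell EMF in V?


Apply the Nernst concentration-cell relation: E = (RT/nF)*ln(C_cathode/C_anode)
RT/nF = 8.314*310/(4*96485) = 0.00667808 V
ln(5.4/1.09) = 1.60022
E = 0.00667808 * 1.60022 = 0.01069 V

0.01069 V


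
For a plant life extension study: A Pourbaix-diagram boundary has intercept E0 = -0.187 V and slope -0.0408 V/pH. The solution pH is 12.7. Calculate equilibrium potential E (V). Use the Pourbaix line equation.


Apply the Pourbaix line equation: E = E0 + slope*pH
E = -0.187 + (-0.0408)*12.7 = -0.187 + (-0.51816) = -0.70516 V
Rounded to 4 decimal places: E = -0.7052 V

-0.7052 V


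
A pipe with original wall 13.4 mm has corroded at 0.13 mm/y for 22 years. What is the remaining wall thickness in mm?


Remaining wall = original − CR × time
t = 13.4 − 0.13*22 = 13.4 − 2.86 = 10.54 mm

10.54 mm


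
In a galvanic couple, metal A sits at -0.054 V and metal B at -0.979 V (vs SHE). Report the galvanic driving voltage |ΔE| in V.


Driving voltage is the absolute potential difference.
|ΔE| = |-0.054 − (-0.979)| = 0.925 V

0.925 V


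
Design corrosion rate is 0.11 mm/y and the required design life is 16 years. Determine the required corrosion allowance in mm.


Corrosion allowance = CR × design life
CA = 0.11 * 16 = 1.76 mm

1.76 mm


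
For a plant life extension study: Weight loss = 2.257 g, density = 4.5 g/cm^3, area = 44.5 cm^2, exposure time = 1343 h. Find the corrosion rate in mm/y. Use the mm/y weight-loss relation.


Apply the mm/y weight-loss relation: CR = 87600 * W / (D * A * T)
Numerator: 87600 * 2.257 = 197713.2
Denominator: 4.5 * 44.5 * 1343 = 268935.75
CR = 197713.2 / 268935.75 = 0.7352 mm/y

0.7352 mm/y


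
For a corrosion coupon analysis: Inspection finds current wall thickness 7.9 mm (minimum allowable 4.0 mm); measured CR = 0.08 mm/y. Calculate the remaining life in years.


Apply the remaining-life relation: RL = (t_current − t_min) / CR
RL = (7.9 − 4.0) / 0.08 = 3.9 / 0.08 = 48.8 years

48.8 years


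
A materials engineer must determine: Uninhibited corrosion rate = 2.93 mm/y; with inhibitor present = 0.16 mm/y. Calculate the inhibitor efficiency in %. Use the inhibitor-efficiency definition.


Apply the inhibitor-efficiency definition: IE = (CR_blank − CR_inh)/CR_blank × 100
IE = (2.93 − 0.16) / 2.93 × 100
IE = 2.77 / 2.93 × 100 = 94.5 %

94.5 %


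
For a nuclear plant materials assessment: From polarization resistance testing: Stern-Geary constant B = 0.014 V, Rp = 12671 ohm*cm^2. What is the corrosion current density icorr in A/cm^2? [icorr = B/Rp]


Apply the Stern-Geary relation: icorr = B / Rp
icorr = 0.014 / 12671 = 1.105×10^-6 A/cm^2

1.105×10^-6 A/cm^2


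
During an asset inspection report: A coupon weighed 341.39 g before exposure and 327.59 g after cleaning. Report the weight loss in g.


Weight loss = initial − final
WL = 341.39 − 327.59 = 13.8 g

13.8 g


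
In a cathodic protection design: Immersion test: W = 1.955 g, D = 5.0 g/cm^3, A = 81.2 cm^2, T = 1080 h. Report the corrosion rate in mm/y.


Apply the mm/y weight-loss relation: CR = 87600 * W / (D * A * T)
Numerator: 87600 * 1.955 = 171258.0
Denominator: 5.0 * 81.2 * 1080 = 438480.0
CR = 171258.0 / 438480.0 = 0.390572 mm/y

0.390572 mm/y


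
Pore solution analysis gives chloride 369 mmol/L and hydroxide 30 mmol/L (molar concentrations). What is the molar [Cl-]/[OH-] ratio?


Threshold parameter = [Cl-] / [OH-] (molar basis; both in mmol/L, so units cancel)
Ratio = 369 / 30 = 12.3

12.3


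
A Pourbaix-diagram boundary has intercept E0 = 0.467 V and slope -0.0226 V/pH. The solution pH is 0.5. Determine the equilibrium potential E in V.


Apply the Pourbaix line equation: E = E0 + slope*pH
E = 0.467 + (-0.0226)*0.5 = 0.467 + (-0.0113) = 0.4557 V
Rounded to 4 decimal places: E = 0.4557 V

0.4557 V


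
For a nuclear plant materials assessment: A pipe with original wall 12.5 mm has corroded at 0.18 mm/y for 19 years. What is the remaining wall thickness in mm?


Remaining wall = original − CR × time
t = 12.5 − 0.18*19 = 12.5 − 3.42 = 9.08 mm

9.08 mm


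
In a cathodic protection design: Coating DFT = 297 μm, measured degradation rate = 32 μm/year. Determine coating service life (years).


Service life = thickness / degradation rate
Life = 297 / 32 = 9.3 years

9.3 years


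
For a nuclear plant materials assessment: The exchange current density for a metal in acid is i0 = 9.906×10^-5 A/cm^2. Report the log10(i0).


i0 = 9.906×10^-5 A/cm^2
log10(i0) = -4.004

-4.004


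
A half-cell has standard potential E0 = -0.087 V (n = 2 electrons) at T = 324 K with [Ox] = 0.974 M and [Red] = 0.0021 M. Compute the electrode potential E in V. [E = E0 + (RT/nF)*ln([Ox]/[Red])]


Apply the Nernst equation: E = E0 + (RT/nF)*ln([Ox]/[Red])
Step 1: RT/nF = 8.314*324/(2*96485) = 0.01395935 V
Step 2: [Ox]/[Red] = 0.974/0.0021 = 463.809524
Step 3: ln(463.809524) = 6.139474
Step 4: correction = 0.01395935 * 6.139474 = 0.086 V
E = -0.087 + 0.086 = -0.001 V

-0.001 V


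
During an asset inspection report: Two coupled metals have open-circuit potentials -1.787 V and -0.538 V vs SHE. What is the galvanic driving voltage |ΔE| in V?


Driving voltage is the absolute potential difference.
|ΔE| = |-1.787 − (-0.538)| = 1.249 V

1.249 V


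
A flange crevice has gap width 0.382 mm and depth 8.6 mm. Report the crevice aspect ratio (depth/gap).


Aspect ratio = depth / gap
Ratio = 8.6 / 0.382 = 22.5

22.5


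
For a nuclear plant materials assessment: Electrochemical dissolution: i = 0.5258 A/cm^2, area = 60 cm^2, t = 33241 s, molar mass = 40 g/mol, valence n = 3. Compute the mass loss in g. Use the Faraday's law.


Apply Faraday's law: m = i*A*t*M / (n*F)
Total charge passed Q = i*A*t = 0.5258*60*33241 = 1048687.068 C
m = Q*M/(n*F) = 1048687.068*40/(3*96485) = 144.9188 g

144.9188 g


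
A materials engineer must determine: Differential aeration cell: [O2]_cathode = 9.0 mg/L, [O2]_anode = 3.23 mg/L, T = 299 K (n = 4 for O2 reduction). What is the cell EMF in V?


Apply the Nernst concentration-cell relation: E = (RT/nF)*ln(C_cathode/C_anode)
RT/nF = 8.314*299/(4*96485) = 0.00644112 V
ln(9.0/3.23) = 1.02474
E = 0.00644112 * 1.02474 = 0.0066 V

0.0066 V


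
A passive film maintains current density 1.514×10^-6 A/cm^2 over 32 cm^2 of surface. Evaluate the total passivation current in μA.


I = i_pass * A, then convert A → μA (×10^6)
I = 1.514×10^-6 * 32 * 10^6 = 48.45 μA

48.45 μA


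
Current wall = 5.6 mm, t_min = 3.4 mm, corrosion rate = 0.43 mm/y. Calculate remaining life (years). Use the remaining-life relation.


Apply the remaining-life relation: RL = (t_current − t_min) / CR
RL = (5.6 − 3.4) / 0.43 = 2.2 / 0.43 = 5.1 years

5.1 years


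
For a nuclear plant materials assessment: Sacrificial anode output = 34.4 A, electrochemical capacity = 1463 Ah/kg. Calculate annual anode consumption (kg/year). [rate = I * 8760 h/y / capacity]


Annual consumption = current * hours per year / capacity
Rate = 34.4 * 8760 / 1463 = 206.0 kg/year

206.0 kg/year


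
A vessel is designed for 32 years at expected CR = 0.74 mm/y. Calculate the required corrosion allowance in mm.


Corrosion allowance = CR × design life
CA = 0.74 * 32 = 23.68 mm

23.68 mm


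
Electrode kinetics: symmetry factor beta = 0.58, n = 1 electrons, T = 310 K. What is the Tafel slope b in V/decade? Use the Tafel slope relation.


Apply the Tafel slope relation: b = 2.303*R*T/(beta*n*F)
Numerator: 2.303 * 8.314 * 310 = 5935.61
Denominator: 0.58 * 1 * 96485 = 55961.3
b = 5935.61 / 55961.3 = 0.1061 V/decade

0.1061 V/decade


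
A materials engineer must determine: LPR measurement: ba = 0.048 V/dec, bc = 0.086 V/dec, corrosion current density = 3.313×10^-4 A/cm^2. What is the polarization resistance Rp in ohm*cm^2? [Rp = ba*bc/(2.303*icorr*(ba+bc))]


Apply the Stern-Geary equation: Rp = ba*bc / (2.303*icorr*(ba+bc))
ba*bc = 0.048*0.086 = 0.004128
ba+bc = 0.134; 2.303*icorr*(ba+bc) = 2.303*3.313×10^-4*0.134 = 1.0223984×10^-4
Rp = 0.004128 / 1.0223984×10^-4 = 40.4 ohm*cm^2

40.4 ohm*cm^2


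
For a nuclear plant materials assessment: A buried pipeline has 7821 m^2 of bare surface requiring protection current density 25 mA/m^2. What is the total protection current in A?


I = area * current density, then convert mA → A (÷1000)
I = 7821 * 25 / 1000 = 195.53 A

195.53 A


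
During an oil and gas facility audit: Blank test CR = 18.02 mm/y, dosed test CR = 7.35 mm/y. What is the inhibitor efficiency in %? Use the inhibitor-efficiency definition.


Apply the inhibitor-efficiency definition: IE = (CR_blank − CR_inh)/CR_blank × 100
IE = (18.02 − 7.35) / 18.02 × 100
IE = 10.67 / 18.02 × 100 = 59.2 %

59.2 %


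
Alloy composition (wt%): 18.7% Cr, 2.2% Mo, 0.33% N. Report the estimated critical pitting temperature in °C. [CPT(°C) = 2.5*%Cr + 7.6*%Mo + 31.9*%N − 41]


Apply the ASTM G48 empirical CPT estimate: CPT(°C) = 2.5*%Cr + 7.6*%Mo + 31.9*%N − 41
2.5*18.7 = 46.75; 7.6*2.2 = 16.72; 31.9*0.33 = 10.527
CPT = 46.75 + 16.72 + 10.527 − 41 = 32.997 °C
Rounded to 0.1 °C: CPT ≈ 33.0 °C

33.0 °C


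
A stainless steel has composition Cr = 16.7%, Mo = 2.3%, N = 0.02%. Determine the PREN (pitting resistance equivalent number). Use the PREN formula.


Apply the PREN formula: PREN = Cr + 3.3*Mo + 16*N
PREN = 16.7 + 3.3*2.3 + 16*0.02
PREN = 16.7 + 7.59 + 0.32 = 24.61

24.61


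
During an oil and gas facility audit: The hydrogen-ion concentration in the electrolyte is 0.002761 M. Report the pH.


pH = −log10[H+]
pH = −log10(0.002761) = 2.56

2.56


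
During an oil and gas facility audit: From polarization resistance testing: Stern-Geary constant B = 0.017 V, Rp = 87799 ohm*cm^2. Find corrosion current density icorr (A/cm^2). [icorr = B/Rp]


Apply the Stern-Geary relation: icorr = B / Rp
icorr = 0.017 / 87799 = 1.936×10^-7 A/cm^2

1.936×10^-7 A/cm^2


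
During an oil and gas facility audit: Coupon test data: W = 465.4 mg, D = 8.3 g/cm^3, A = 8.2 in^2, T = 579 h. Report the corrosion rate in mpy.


Apply the mpy weight-loss relation: CR = 534 * W / (D * A * T)
Numerator: 534 * 465.4 = 248523.6
Denominator: 8.3 * 8.2 * 579 = 39406.74
CR = 248523.6 / 39406.74 = 6.30663 mpy

6.30663 mpy


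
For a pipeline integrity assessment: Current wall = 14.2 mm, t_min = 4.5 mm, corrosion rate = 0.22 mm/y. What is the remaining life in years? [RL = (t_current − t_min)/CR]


Apply the remaining-life relation: RL = (t_current − t_min) / CR
RL = (14.2 − 4.5) / 0.22 = 9.7 / 0.22 = 44.1 years

44.1 years


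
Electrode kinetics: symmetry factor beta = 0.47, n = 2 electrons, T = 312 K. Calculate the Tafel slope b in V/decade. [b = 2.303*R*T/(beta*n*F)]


Apply the Tafel slope relation: b = 2.303*R*T/(beta*n*F)
Numerator: 2.303 * 8.314 * 312 = 5973.91
Denominator: 0.47 * 2 * 96485 = 90695.9
b = 5973.91 / 90695.9 = 0.0659 V/decade

0.0659 V/decade


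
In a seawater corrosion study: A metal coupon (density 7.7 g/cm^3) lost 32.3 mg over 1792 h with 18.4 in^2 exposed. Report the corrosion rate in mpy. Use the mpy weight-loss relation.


Apply the mpy weight-loss relation: CR = 534 * W / (D * A * T)
Numerator: 534 * 32.3 = 17248.2
Denominator: 7.7 * 18.4 * 1792 = 253890.56
CR = 17248.2 / 253890.56 = 0.0679 mpy

0.0679 mpy


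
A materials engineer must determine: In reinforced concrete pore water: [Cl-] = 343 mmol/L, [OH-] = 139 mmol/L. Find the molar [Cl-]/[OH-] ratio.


Threshold parameter = [Cl-] / [OH-] (molar basis; both in mmol/L, so units cancel)
Ratio = 343 / 139 = 2.47

2.47


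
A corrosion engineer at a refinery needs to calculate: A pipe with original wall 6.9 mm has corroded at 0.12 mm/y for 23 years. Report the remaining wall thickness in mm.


Remaining wall = original − CR × time
t = 6.9 − 0.12*23 = 6.9 − 2.76 = 4.14 mm

4.14 mm


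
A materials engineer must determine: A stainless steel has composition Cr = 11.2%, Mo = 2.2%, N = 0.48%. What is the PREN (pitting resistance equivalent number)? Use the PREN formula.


Apply the PREN formula: PREN = Cr + 3.3*Mo + 16*N
PREN = 11.2 + 3.3*2.2 + 16*0.48
PREN = 11.2 + 7.26 + 7.68 = 26.14

26.14


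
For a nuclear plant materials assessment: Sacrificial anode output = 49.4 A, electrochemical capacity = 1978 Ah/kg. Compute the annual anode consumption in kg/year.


Annual consumption = current * hours per year / capacity
Rate = 49.4 * 8760 / 1978 = 218.8 kg/year

218.8 kg/year


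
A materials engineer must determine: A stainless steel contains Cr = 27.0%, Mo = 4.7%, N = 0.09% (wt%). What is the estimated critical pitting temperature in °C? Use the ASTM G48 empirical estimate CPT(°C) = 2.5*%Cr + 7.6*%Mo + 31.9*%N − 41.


Apply the ASTM G48 empirical CPT estimate: CPT(°C) = 2.5*%Cr + 7.6*%Mo + 31.9*%N − 41
2.5*27.0 = 67.5; 7.6*4.7 = 35.72; 31.9*0.09 = 2.871
CPT = 67.5 + 35.72 + 2.871 − 41 = 65.091 °C
Rounded to 0.1 °C: CPT ≈ 65.1 °C

65.1 °C


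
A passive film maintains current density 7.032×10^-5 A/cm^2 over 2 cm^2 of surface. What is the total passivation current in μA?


I = i_pass * A, then convert A → μA (×10^6)
I = 7.032×10^-5 * 2 * 10^6 = 140.64 μA

140.64 μA


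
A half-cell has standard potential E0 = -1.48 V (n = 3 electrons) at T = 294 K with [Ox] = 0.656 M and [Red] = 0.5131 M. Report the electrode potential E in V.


Apply the Nernst equation: E = E0 + (RT/nF)*ln([Ox]/[Red])
Step 1: RT/nF = 8.314*294/(3*96485) = 0.00844455 V
Step 2: [Ox]/[Red] = 0.656/0.5131 = 1.278503
Step 3: ln(1.278503) = 0.24569
Step 4: correction = 0.00844455 * 0.24569 = 0.0021 V
E = -1.48 + 0.0021 = -1.4779 V

-1.4779 V


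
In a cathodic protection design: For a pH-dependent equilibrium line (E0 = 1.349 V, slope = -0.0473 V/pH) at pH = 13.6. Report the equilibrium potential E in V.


Apply the Pourbaix line equation: E = E0 + slope*pH
E = 1.349 + (-0.0473)*13.6 = 1.349 + (-0.64328) = 0.70572 V
Rounded to 3 decimal places: E = 0.706 V

0.706 V


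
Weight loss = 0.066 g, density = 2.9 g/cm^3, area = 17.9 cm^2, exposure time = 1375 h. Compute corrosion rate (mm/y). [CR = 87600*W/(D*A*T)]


Apply the mm/y weight-loss relation: CR = 87600 * W / (D * A * T)
Numerator: 87600 * 0.066 = 5781.6
Denominator: 2.9 * 17.9 * 1375 = 71376.25
CR = 5781.6 / 71376.25 = 0.081 mm/y

0.081 mm/y


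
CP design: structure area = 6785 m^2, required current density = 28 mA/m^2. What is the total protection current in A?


I = area * current density, then convert mA → A (÷1000)
I = 6785 * 28 / 1000 = 189.98 A

189.98 A


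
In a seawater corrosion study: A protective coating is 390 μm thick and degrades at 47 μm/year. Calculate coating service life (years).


Service life = thickness / degradation rate
Life = 390 / 47 = 8.3 years

8.3 years


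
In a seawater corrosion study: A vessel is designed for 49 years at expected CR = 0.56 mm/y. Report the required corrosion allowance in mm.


Corrosion allowance = CR × design life
CA = 0.56 * 49 = 27.44 mm

27.44 mm


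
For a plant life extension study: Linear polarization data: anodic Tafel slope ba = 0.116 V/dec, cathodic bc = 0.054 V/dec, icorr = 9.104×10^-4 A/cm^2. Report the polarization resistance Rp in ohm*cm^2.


Apply the Stern-Geary equation: Rp = ba*bc / (2.303*icorr*(ba+bc))
ba*bc = 0.116*0.054 = 0.006264
ba+bc = 0.17; 2.303*icorr*(ba+bc) = 2.303*9.104×10^-4*0.17 = 3.564307×10^-4
Rp = 0.006264 / 3.564307×10^-4 = 17.57 ohm*cm^2

17.57 ohm*cm^2


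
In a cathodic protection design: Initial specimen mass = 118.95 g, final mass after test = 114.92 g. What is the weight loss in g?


Weight loss = initial − final
WL = 118.95 − 114.92 = 4.03 g

4.03 g


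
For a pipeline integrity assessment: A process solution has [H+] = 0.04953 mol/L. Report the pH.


pH = −log10[H+]
pH = −log10(0.04953) = 1.31

1.31


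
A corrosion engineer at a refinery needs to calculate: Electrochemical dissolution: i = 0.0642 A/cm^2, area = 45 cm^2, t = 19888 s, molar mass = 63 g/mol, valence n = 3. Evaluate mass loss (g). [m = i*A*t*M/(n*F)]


Apply Faraday's law: m = i*A*t*M / (n*F)
Total charge passed Q = i*A*t = 0.0642*45*19888 = 57456.432 C
m = Q*M/(n*F) = 57456.432*63/(3*96485) = 12.5054 g

12.5054 g


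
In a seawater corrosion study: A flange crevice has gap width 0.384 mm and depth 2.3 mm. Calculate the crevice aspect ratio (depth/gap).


Aspect ratio = depth / gap
Ratio = 2.3 / 0.384 = 6.0

6.0


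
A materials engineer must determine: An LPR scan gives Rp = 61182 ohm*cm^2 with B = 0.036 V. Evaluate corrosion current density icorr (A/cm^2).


Apply the Stern-Geary relation: icorr = B / Rp
icorr = 0.036 / 61182 = 5.884×10^-7 A/cm^2

5.884×10^-7 A/cm^2


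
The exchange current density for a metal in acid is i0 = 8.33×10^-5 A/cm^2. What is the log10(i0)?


i0 = 8.33×10^-5 A/cm^2
log10(i0) = -4.079

-4.079


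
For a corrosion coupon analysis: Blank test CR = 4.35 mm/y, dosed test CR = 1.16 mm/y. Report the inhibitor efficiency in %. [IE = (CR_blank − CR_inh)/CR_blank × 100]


Apply the inhibitor-efficiency definition: IE = (CR_blank − CR_inh)/CR_blank × 100
IE = (4.35 − 1.16) / 4.35 × 100
IE = 3.19 / 4.35 × 100 = 73.3 %

73.3 %


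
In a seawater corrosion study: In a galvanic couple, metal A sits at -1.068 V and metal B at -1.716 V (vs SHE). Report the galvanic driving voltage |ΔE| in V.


Driving voltage is the absolute potential difference.
|ΔE| = |-1.068 − (-1.716)| = 0.648 V

0.648 V


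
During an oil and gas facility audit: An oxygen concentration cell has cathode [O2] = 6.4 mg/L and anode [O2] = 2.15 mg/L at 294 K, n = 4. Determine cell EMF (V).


Apply the Nernst concentration-cell relation: E = (RT/nF)*ln(C_cathode/C_anode)
RT/nF = 8.314*294/(4*96485) = 0.00633341 V
ln(6.4/2.15) = 1.09083
E = 0.00633341 * 1.09083 = 0.00691 V

0.00691 V


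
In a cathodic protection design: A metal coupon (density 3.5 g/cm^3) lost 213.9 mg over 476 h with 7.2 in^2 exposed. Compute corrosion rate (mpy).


Apply the mpy weight-loss relation: CR = 534 * W / (D * A * T)
Numerator: 534 * 213.9 = 114222.6
Denominator: 3.5 * 7.2 * 476 = 11995.2
CR = 114222.6 / 11995.2 = 9.52236 mpy

9.52236 mpy


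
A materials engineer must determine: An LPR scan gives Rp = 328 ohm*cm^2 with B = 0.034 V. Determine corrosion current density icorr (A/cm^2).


Apply the Stern-Geary relation: icorr = B / Rp
icorr = 0.034 / 328 = 1.037×10^-4 A/cm^2

1.037×10^-4 A/cm^2


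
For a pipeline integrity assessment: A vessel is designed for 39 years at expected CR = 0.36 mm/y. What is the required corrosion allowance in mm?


Corrosion allowance = CR × design life
CA = 0.36 * 39 = 14.04 mm

14.04 mm


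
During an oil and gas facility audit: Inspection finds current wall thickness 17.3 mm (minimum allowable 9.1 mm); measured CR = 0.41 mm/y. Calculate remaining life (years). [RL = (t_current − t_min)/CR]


Apply the remaining-life relation: RL = (t_current − t_min) / CR
RL = (17.3 − 9.1) / 0.41 = 8.2 / 0.41 = 20.0 years

20.0 years


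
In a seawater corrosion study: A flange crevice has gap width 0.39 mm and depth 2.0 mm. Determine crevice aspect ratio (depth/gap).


Aspect ratio = depth / gap
Ratio = 2.0 / 0.39 = 5.1

5.1


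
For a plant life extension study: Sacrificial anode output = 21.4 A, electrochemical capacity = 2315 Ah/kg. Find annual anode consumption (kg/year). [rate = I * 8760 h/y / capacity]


Annual consumption = current * hours per year / capacity
Rate = 21.4 * 8760 / 2315 = 81.0 kg/year

81.0 kg/year


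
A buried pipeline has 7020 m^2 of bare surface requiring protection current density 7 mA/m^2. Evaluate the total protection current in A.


I = area * current density, then convert mA → A (÷1000)
I = 7020 * 7 / 1000 = 49.14 A

49.14 A


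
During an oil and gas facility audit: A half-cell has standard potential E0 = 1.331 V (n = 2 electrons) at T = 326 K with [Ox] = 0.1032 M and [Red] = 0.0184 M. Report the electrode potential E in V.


Apply the Nernst equation: E = E0 + (RT/nF)*ln([Ox]/[Red])
Step 1: RT/nF = 8.314*326/(2*96485) = 0.01404552 V
Step 2: [Ox]/[Red] = 0.1032/0.0184 = 5.608696
Step 3: ln(5.608696) = 1.724318
Step 4: correction = 0.01404552 * 1.724318 = 0.024 V
E = 1.331 + 0.024 = 1.355 V

1.355 V


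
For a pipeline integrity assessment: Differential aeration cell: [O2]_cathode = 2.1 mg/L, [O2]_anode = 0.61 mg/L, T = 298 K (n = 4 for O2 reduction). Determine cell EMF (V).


Apply the Nernst concentration-cell relation: E = (RT/nF)*ln(C_cathode/C_anode)
RT/nF = 8.314*298/(4*96485) = 0.00641958 V
ln(2.1/0.61) = 1.23623
E = 0.00641958 * 1.23623 = 0.00794 V

0.00794 V


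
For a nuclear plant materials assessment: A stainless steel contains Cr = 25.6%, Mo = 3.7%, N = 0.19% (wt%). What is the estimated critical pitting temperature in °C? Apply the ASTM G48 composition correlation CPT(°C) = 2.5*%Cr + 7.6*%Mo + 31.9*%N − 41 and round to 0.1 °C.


Apply the ASTM G48 empirical CPT estimate: CPT(°C) = 2.5*%Cr + 7.6*%Mo + 31.9*%N − 41
2.5*25.6 = 64; 7.6*3.7 = 28.12; 31.9*0.19 = 6.061
CPT = 64 + 28.12 + 6.061 − 41 = 57.181 °C
Rounded to 0.1 °C: CPT ≈ 57.2 °C

57.2 °C


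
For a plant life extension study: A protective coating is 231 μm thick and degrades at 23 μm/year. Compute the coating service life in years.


Service life = thickness / degradation rate
Life = 231 / 23 = 10.0 years

10.0 years


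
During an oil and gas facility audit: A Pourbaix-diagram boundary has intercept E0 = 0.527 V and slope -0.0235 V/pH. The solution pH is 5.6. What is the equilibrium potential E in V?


Apply the Pourbaix line equation: E = E0 + slope*pH
E = 0.527 + (-0.0235)*5.6 = 0.527 + (-0.1316) = 0.3954 V
Rounded to 3 decimal places: E = 0.395 V

0.395 V


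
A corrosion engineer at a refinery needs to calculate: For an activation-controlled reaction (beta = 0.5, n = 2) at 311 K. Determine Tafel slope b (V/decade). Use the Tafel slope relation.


Apply the Tafel slope relation: b = 2.303*R*T/(beta*n*F)
Numerator: 2.303 * 8.314 * 311 = 5954.76
Denominator: 0.5 * 2 * 96485 = 96485.0
b = 5954.76 / 96485.0 = 0.0617 V/decade

0.0617 V/decade


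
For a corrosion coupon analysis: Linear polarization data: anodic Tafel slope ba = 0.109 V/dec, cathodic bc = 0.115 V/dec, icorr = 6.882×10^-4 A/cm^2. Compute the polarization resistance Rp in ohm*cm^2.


Apply the Stern-Geary equation: Rp = ba*bc / (2.303*icorr*(ba+bc))
ba*bc = 0.109*0.115 = 0.012535
ba+bc = 0.224; 2.303*icorr*(ba+bc) = 2.303*6.882×10^-4*0.224 = 3.5502311×10^-4
Rp = 0.012535 / 3.5502311×10^-4 = 35.3 ohm*cm^2

35.3 ohm*cm^2


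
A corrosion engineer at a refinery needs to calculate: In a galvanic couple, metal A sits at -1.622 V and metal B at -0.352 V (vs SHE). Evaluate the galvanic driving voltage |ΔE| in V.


Driving voltage is the absolute potential difference.
|ΔE| = |-1.622 − (-0.352)| = 1.27 V

1.27 V


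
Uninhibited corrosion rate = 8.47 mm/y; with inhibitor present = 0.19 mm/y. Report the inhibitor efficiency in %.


Apply the inhibitor-efficiency definition: IE = (CR_blank − CR_inh)/CR_blank × 100
IE = (8.47 − 0.19) / 8.47 × 100
IE = 8.28 / 8.47 × 100 = 97.8 %

97.8 %


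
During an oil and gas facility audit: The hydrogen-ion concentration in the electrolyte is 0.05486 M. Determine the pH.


pH = −log10[H+]
pH = −log10(0.05486) = 1.26

1.26


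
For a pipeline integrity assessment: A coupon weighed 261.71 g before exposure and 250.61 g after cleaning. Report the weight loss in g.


Weight loss = initial − final
WL = 261.71 − 250.61 = 11.1 g

11.1 g


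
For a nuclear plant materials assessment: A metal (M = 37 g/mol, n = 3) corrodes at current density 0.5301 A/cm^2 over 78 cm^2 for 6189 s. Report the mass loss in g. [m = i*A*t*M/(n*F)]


Apply Faraday's law: m = i*A*t*M / (n*F)
Total charge passed Q = i*A*t = 0.5301*78*6189 = 255901.5342 C
m = Q*M/(n*F) = 255901.5342*37/(3*96485) = 32.711 g

32.711 g


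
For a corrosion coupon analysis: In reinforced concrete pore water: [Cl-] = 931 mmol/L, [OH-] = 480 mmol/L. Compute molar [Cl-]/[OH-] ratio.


Threshold parameter = [Cl-] / [OH-] (molar basis; both in mmol/L, so units cancel)
Ratio = 931 / 480 = 1.94

1.94


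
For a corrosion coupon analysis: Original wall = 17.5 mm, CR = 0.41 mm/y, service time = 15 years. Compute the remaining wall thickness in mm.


Remaining wall = original − CR × time
t = 17.5 − 0.41*15 = 17.5 − 6.15 = 11.35 mm

11.35 mm


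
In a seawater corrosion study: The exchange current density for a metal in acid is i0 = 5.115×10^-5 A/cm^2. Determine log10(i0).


i0 = 5.115×10^-5 A/cm^2
log10(i0) = -4.291

-4.291


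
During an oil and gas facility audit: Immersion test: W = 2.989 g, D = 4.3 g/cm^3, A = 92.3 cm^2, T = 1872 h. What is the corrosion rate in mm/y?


Apply the mm/y weight-loss relation: CR = 87600 * W / (D * A * T)
Numerator: 87600 * 2.989 = 261836.4
Denominator: 4.3 * 92.3 * 1872 = 742978.08
CR = 261836.4 / 742978.08 = 0.352415 mm/y

0.352415 mm/y


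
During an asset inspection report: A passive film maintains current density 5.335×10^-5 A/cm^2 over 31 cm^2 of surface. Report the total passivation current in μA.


I = i_pass * A, then convert A → μA (×10^6)
I = 5.335×10^-5 * 31 * 10^6 = 1653.85 μA

1653.85 μA


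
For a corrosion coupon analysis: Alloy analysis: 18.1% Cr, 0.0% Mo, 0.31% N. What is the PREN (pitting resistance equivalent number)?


Apply the PREN formula: PREN = Cr + 3.3*Mo + 16*N
PREN = 18.1 + 3.3*0.0 + 16*0.31
PREN = 18.1 + 0.0 + 4.96 = 23.06

23.06


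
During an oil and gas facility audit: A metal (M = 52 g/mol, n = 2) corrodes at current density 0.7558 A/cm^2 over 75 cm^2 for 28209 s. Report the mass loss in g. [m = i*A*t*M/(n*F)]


Apply Faraday's law: m = i*A*t*M / (n*F)
Total charge passed Q = i*A*t = 0.7558*75*28209 = 1599027.165 C
m = Q*M/(n*F) = 1599027.165*52/(2*96485) = 430.89295 g

430.89295 g


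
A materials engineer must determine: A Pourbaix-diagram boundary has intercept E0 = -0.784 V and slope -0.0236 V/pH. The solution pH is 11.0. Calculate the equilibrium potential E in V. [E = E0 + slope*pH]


Apply the Pourbaix line equation: E = E0 + slope*pH
E = -0.784 + (-0.0236)*11.0 = -0.784 + (-0.2596) = -1.0436 V
Rounded to 3 decimal places: E = -1.044 V

-1.044 V


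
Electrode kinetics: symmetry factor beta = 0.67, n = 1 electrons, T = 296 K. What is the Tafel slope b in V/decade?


Apply the Tafel slope relation: b = 2.303*R*T/(beta*n*F)
Numerator: 2.303 * 8.314 * 296 = 5667.55
Denominator: 0.67 * 1 * 96485 = 64644.95
b = 5667.55 / 64644.95 = 0.0877 V/decade

0.0877 V/decade


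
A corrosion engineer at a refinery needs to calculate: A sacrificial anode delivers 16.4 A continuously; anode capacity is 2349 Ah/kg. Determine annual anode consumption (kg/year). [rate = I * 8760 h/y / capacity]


Annual consumption = current * hours per year / capacity
Rate = 16.4 * 8760 / 2349 = 61.2 kg/year

61.2 kg/year


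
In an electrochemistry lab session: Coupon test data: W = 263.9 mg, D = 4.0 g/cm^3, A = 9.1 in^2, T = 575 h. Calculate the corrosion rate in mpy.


Apply the mpy weight-loss relation: CR = 534 * W / (D * A * T)
Numerator: 534 * 263.9 = 140922.6
Denominator: 4.0 * 9.1 * 575 = 20930.0
CR = 140922.6 / 20930.0 = 6.73304 mpy

6.73304 mpy


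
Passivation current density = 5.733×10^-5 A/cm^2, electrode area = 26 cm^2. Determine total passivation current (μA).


I = i_pass * A, then convert A → μA (×10^6)
I = 5.733×10^-5 * 26 * 10^6 = 1490.58 μA

1490.58 μA


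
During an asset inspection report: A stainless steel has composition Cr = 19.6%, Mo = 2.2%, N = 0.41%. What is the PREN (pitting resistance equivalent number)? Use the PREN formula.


Apply the PREN formula: PREN = Cr + 3.3*Mo + 16*N
PREN = 19.6 + 3.3*2.2 + 16*0.41
PREN = 19.6 + 7.26 + 6.56 = 33.42

33.42


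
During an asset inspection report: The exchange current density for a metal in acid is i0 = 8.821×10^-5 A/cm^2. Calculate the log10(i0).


i0 = 8.821×10^-5 A/cm^2
log10(i0) = -4.054

-4.054


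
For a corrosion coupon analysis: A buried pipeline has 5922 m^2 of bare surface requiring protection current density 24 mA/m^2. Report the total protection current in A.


I = area * current density, then convert mA → A (÷1000)
I = 5922 * 24 / 1000 = 142.13 A

142.13 A


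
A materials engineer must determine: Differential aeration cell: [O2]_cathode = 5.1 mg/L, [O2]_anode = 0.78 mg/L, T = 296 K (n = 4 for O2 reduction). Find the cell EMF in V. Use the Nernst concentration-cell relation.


Apply the Nernst concentration-cell relation: E = (RT/nF)*ln(C_cathode/C_anode)
RT/nF = 8.314*296/(4*96485) = 0.00637649 V
ln(5.1/0.78) = 1.8777
E = 0.00637649 * 1.8777 = 0.01197 V

0.01197 V


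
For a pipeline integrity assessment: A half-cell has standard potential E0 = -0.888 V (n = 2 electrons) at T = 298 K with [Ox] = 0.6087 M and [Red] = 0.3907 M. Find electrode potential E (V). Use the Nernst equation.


Apply the Nernst equation: E = E0 + (RT/nF)*ln([Ox]/[Red])
Step 1: RT/nF = 8.314*298/(2*96485) = 0.01283916 V
Step 2: [Ox]/[Red] = 0.6087/0.3907 = 1.557973
Step 3: ln(1.557973) = 0.443386
Step 4: correction = 0.01283916 * 0.443386 = 0.0057 V
E = -0.888 + 0.0057 = -0.8823 V

-0.8823 V


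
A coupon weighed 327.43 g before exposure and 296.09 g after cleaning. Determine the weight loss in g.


Weight loss = initial − final
WL = 327.43 − 296.09 = 31.34 g

31.34 g


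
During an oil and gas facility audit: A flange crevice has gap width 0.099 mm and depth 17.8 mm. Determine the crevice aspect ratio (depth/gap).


Aspect ratio = depth / gap
Ratio = 17.8 / 0.099 = 179.8

179.8


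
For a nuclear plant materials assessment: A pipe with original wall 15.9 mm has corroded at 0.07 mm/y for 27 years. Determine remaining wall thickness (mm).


Remaining wall = original − CR × time
t = 15.9 − 0.07*27 = 15.9 − 1.89 = 14.01 mm

14.01 mm


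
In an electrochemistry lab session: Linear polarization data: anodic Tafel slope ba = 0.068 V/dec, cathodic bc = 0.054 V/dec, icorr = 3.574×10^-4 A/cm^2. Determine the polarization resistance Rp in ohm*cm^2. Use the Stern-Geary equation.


Apply the Stern-Geary equation: Rp = ba*bc / (2.303*icorr*(ba+bc))
ba*bc = 0.068*0.054 = 0.003672
ba+bc = 0.122; 2.303*icorr*(ba+bc) = 2.303*3.574×10^-4*0.122 = 1.0041725×10^-4
Rp = 0.003672 / 1.0041725×10^-4 = 36.57 ohm*cm^2

36.57 ohm*cm^2


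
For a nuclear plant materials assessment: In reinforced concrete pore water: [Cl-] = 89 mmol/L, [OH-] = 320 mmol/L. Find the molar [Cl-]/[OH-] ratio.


Threshold parameter = [Cl-] / [OH-] (molar basis; both in mmol/L, so units cancel)
Ratio = 89 / 320 = 0.28

0.28
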